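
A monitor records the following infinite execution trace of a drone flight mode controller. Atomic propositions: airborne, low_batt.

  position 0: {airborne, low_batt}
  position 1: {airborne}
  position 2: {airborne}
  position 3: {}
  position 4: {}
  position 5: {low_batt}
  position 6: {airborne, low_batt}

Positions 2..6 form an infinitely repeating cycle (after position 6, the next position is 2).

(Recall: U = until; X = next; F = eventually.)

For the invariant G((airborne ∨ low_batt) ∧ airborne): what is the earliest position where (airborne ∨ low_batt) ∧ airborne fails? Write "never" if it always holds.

Check (airborne ∨ low_batt) ∧ airborne at each position in order: 0 ✓, 1 ✓, 2 ✓.
At position 3 the labels are {}, so (airborne ∨ low_batt) ∧ airborne is false there. This is the first violation.

3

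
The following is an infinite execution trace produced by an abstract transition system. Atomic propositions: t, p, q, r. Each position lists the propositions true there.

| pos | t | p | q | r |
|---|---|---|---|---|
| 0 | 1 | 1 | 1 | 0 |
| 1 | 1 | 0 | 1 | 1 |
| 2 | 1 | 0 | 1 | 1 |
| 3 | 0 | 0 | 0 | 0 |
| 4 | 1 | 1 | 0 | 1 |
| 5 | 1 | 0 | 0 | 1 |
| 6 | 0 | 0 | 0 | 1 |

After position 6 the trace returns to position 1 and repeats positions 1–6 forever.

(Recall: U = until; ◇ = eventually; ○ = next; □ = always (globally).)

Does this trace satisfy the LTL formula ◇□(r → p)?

□(r → p) is false at every position 0..6, so it never becomes true and ◇□(r → p) fails.

No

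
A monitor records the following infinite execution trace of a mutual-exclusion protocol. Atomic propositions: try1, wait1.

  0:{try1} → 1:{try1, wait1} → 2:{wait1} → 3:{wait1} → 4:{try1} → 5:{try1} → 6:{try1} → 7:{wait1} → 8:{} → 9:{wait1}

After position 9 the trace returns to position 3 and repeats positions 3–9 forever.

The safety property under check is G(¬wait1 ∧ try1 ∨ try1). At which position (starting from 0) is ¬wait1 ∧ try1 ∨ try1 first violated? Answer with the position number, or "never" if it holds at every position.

2

Check ¬wait1 ∧ try1 ∨ try1 at each position in order: 0 ✓, 1 ✓.
At position 2 the labels are {wait1}, so ¬wait1 ∧ try1 ∨ try1 is false there. This is the first violation.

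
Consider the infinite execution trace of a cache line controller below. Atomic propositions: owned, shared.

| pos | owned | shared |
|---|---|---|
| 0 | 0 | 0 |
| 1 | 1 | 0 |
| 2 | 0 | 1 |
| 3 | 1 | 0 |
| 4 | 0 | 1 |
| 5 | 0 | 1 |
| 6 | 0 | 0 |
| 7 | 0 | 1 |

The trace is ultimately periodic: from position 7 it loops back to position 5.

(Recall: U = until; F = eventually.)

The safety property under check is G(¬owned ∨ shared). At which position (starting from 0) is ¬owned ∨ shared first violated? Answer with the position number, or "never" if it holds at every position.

1

Check ¬owned ∨ shared at each position in order: 0 ✓.
At position 1 the labels are {owned}, so ¬owned ∨ shared is false there. This is the first violation.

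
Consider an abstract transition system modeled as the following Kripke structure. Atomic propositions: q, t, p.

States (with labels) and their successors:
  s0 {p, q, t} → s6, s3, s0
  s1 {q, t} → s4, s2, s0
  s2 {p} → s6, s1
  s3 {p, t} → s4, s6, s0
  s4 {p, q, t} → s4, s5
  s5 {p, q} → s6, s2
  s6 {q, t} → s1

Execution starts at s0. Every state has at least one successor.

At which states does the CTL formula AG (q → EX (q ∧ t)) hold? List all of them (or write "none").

{s0, s1, s2, s3, s4, s5, s6}

States satisfying q → EX (q ∧ t): {s0, s1, s2, s3, s4, s5, s6}.
States satisfying AG (q → EX (q ∧ t)): {s0, s1, s2, s3, s4, s5, s6}.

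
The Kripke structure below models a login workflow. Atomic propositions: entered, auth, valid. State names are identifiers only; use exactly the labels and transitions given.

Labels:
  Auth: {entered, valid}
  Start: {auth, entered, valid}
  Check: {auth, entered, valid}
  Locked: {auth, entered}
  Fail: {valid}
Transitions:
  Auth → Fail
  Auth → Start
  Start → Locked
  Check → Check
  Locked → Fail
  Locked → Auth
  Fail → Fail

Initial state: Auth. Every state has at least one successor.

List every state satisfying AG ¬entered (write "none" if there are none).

States satisfying ¬entered: {Fail}.
States satisfying AG ¬entered: {Fail}.

{Fail}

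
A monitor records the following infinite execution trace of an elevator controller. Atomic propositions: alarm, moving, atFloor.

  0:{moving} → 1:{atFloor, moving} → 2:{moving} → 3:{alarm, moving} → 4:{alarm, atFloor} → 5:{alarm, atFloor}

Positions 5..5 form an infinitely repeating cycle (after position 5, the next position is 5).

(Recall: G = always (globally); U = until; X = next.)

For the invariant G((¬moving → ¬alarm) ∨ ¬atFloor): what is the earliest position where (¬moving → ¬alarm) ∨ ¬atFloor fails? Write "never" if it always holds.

Check (¬moving → ¬alarm) ∨ ¬atFloor at each position in order: 0 ✓, 1 ✓, 2 ✓, 3 ✓.
At position 4 the labels are {alarm, atFloor}, so (¬moving → ¬alarm) ∨ ¬atFloor is false there. This is the first violation.

4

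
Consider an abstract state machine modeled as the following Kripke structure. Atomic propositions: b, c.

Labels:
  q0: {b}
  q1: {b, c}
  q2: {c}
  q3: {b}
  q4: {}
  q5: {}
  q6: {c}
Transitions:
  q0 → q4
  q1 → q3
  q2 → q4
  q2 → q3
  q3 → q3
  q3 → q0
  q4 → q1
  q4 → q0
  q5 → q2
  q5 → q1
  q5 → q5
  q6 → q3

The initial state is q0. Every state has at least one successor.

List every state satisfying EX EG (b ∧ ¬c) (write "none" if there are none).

{q1, q2, q3, q6}

States satisfying EG (b ∧ ¬c): {q3}.
States satisfying EX EG (b ∧ ¬c): {q1, q2, q3, q6}.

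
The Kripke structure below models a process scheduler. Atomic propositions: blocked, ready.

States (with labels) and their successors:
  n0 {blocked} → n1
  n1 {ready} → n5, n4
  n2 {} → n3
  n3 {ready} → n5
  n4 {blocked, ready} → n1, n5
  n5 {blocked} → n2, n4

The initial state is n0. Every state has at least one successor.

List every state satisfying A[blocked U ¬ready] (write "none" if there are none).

States satisfying blocked: {n0, n4, n5}.
States satisfying ¬ready: {n0, n2, n5}.
States satisfying A[blocked U ¬ready]: {n0, n2, n5}.

{n0, n2, n5}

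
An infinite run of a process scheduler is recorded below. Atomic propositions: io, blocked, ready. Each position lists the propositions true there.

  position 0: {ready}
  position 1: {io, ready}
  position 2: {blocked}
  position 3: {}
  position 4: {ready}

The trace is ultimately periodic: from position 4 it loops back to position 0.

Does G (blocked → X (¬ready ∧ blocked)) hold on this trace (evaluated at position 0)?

Does not hold

blocked → X (¬ready ∧ blocked) must hold at every position from 0 onward. It fails at position 2, so G (blocked → X (¬ready ∧ blocked)) is false.
Positions where blocked holds: 2.
Check X (¬ready ∧ blocked) at each: 2→fails.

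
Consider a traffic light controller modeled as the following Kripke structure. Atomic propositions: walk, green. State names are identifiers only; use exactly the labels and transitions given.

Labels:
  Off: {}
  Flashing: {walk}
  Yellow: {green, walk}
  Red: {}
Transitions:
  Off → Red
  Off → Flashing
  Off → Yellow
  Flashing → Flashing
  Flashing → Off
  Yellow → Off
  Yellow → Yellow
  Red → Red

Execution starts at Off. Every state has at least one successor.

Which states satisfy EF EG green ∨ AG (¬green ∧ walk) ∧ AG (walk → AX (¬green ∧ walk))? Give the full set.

{Off, Flashing, Yellow}

States satisfying EG green: {Yellow}.
States satisfying EF EG green: {Off, Flashing, Yellow}.
States satisfying ¬green ∧ walk: {Flashing}.
States satisfying AG (¬green ∧ walk): ∅.
States satisfying walk → AX (¬green ∧ walk): {Off, Red}.
States satisfying AG (walk → AX (¬green ∧ walk)): {Red}.
States satisfying EF EG green ∨ AG (¬green ∧ walk) ∧ AG (walk → AX (¬green ∧ walk)): {Off, Flashing, Yellow}.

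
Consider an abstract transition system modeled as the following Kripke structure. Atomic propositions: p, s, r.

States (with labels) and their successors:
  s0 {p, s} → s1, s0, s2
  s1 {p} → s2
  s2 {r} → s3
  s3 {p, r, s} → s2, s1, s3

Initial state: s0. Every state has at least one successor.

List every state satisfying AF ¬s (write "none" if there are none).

States satisfying ¬s: {s1, s2}.
States satisfying AF ¬s: {s1, s2}.

{s1, s2}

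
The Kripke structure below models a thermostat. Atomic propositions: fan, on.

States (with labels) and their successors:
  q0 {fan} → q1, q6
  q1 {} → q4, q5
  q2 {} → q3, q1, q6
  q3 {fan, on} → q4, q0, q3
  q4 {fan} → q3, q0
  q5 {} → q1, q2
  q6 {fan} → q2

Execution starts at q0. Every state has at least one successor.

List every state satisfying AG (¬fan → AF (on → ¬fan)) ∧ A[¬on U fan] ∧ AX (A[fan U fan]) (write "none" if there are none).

{q3, q4}

States satisfying ¬fan → AF (on → ¬fan): {q0, q1, q2, q3, q4, q5, q6}.
States satisfying AG (¬fan → AF (on → ¬fan)): {q0, q1, q2, q3, q4, q5, q6}.
States satisfying ¬on: {q0, q1, q2, q4, q5, q6}.
States satisfying fan: {q0, q3, q4, q6}.
States satisfying A[¬on U fan]: {q0, q3, q4, q6}.
States satisfying AG (¬fan → AF (on → ¬fan)) ∧ A[¬on U fan]: {q0, q3, q4, q6}.
States satisfying A[fan U fan]: {q0, q3, q4, q6}.
States satisfying AX (A[fan U fan]): {q3, q4}.
States satisfying AG (¬fan → AF (on → ¬fan)) ∧ A[¬on U fan] ∧ AX (A[fan U fan]): {q3, q4}.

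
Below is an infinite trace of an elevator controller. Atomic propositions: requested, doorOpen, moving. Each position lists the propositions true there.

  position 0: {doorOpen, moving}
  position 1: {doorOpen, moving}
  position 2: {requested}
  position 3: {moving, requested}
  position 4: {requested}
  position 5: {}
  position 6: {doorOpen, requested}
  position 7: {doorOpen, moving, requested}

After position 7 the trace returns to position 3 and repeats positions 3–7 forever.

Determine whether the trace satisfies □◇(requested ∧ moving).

Holds

◇(requested ∧ moving) holds at every position 0..7, and those are all positions ever visited, so □◇(requested ∧ moving) holds.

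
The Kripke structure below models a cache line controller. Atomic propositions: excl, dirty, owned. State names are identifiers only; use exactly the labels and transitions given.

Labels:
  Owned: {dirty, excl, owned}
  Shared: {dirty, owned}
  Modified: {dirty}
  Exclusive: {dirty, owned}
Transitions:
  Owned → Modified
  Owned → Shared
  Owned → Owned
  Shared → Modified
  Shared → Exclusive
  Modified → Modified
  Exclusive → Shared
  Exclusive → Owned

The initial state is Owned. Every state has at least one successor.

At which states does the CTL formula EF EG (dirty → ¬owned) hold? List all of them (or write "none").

{Owned, Shared, Modified, Exclusive}

States satisfying EG (dirty → ¬owned): {Modified}.
States satisfying EF EG (dirty → ¬owned): {Owned, Shared, Modified, Exclusive}.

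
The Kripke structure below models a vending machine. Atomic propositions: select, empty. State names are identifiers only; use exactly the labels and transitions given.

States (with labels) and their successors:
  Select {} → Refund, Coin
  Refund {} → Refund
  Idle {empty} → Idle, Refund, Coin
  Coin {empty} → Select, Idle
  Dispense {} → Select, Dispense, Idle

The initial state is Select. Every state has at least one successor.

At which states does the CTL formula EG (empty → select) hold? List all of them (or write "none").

States satisfying empty → select: {Select, Refund, Dispense}.
States satisfying EG (empty → select): {Select, Refund, Dispense}.

{Select, Refund, Dispense}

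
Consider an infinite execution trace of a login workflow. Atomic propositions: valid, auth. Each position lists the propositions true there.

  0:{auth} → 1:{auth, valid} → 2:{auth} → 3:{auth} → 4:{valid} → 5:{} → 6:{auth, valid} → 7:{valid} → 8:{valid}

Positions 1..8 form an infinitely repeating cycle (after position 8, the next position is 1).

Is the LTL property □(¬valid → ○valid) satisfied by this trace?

¬valid → ○valid must hold at every position from 0 onward. It fails at position 2, so □(¬valid → ○valid) is false.
Positions where ¬valid holds: 0, 2, 3, 5.
Check ○valid at each: 0→ok, 2→fails, 3→ok, 5→ok.

Does not hold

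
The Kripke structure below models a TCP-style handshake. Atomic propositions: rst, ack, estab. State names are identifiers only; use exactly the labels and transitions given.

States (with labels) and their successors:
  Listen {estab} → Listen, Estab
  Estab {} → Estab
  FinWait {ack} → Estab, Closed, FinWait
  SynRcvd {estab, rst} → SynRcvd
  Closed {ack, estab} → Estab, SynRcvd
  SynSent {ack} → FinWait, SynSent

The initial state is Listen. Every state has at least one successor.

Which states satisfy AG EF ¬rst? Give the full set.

States satisfying EF ¬rst: {Listen, Estab, FinWait, Closed, SynSent}.
States satisfying AG EF ¬rst: {Listen, Estab}.

{Listen, Estab}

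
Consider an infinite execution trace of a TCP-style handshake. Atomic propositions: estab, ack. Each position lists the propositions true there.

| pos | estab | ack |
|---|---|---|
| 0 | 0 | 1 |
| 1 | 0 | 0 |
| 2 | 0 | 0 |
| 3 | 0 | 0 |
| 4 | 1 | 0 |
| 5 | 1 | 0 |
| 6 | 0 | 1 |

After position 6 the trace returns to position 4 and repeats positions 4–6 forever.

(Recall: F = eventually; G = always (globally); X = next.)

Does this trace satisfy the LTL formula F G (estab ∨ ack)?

Yes

G (estab ∨ ack) holds at position 4, which is reachable from 0, so F G (estab ∨ ack) holds.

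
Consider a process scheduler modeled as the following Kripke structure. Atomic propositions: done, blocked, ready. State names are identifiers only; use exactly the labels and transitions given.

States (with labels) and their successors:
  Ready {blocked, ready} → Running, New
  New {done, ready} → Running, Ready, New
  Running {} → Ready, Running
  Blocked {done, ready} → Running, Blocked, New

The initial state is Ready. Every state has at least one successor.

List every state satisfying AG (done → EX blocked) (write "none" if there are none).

{Ready, New, Running}

States satisfying done → EX blocked: {Ready, New, Running}.
States satisfying AG (done → EX blocked): {Ready, New, Running}.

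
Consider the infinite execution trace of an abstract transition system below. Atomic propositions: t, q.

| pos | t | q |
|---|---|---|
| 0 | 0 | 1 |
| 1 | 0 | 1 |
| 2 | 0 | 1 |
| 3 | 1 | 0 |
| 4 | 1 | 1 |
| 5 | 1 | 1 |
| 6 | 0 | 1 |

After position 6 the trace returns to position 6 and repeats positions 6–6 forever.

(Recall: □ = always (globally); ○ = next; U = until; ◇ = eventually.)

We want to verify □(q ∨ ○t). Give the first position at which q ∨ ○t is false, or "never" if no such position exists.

q ∨ ○t holds at every position 0..6, and those are all the positions the trace ever visits, so the invariant □(q ∨ ○t) is never violated.

never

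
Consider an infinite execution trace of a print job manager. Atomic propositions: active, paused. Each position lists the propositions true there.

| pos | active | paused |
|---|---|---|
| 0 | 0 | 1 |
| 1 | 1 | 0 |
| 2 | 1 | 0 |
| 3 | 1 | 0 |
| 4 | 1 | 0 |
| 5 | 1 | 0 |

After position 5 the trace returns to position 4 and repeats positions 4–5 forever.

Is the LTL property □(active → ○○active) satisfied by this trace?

Satisfied

active → ○○active holds at every position 0..5, and those are all positions ever visited, so □(active → ○○active) holds.
Positions where active holds: 1, 2, 3, 4, 5.
Check ○○active at each: 1→ok, 2→ok, 3→ok, 4→ok, 5→ok.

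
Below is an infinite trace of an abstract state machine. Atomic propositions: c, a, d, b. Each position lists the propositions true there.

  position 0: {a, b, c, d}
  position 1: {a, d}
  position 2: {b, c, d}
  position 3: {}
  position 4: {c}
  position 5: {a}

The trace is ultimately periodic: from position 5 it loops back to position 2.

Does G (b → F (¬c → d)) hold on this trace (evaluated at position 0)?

b → F (¬c → d) holds at every position 0..5, and those are all positions ever visited, so G (b → F (¬c → d)) holds.
Positions where b holds: 0, 2.
Check F (¬c → d) at each: 0→ok, 2→ok.

Yes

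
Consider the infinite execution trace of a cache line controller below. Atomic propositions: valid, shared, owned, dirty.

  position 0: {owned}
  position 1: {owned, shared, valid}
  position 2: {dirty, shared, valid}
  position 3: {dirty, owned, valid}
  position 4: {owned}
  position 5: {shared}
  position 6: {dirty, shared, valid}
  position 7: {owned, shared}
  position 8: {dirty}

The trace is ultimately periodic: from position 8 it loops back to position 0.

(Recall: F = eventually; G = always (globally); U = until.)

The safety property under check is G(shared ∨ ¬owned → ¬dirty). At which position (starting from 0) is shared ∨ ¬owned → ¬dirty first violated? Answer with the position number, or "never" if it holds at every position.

2

Check shared ∨ ¬owned → ¬dirty at each position in order: 0 ✓, 1 ✓.
At position 2 the labels are {dirty, shared, valid}, so shared ∨ ¬owned → ¬dirty is false there. This is the first violation.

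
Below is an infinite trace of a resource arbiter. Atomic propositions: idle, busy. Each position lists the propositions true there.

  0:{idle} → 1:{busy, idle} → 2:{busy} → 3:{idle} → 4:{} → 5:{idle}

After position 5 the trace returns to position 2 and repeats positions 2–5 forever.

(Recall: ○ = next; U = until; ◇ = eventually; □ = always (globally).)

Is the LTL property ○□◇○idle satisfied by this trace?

The position after 0 is 1; □◇○idle is true there.

Satisfied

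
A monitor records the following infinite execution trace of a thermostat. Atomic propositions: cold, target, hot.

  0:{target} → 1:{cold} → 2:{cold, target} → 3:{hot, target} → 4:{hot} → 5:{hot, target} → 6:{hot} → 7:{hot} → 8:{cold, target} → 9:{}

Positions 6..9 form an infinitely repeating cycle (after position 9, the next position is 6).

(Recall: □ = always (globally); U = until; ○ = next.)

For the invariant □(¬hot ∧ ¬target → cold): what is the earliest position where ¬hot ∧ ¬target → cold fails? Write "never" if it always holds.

Check ¬hot ∧ ¬target → cold at each position in order: 0 ✓, 1 ✓, 2 ✓, 3 ✓, 4 ✓, 5 ✓, 6 ✓, 7 ✓, 8 ✓.
At position 9 the labels are {}, so ¬hot ∧ ¬target → cold is false there. This is the first violation.

9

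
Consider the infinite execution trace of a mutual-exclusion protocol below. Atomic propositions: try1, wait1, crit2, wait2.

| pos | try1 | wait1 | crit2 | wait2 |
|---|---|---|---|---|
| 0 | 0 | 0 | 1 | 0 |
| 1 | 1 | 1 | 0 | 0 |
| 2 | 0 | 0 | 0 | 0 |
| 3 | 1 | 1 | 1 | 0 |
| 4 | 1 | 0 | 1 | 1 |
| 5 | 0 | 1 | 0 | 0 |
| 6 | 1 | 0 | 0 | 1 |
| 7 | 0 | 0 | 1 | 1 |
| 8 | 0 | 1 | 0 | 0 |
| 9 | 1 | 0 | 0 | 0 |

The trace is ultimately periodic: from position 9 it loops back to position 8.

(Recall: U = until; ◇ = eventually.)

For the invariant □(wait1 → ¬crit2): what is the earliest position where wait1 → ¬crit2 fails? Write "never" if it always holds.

Check wait1 → ¬crit2 at each position in order: 0 ✓, 1 ✓, 2 ✓.
At position 3 the labels are {crit2, try1, wait1}, so wait1 → ¬crit2 is false there. This is the first violation.

3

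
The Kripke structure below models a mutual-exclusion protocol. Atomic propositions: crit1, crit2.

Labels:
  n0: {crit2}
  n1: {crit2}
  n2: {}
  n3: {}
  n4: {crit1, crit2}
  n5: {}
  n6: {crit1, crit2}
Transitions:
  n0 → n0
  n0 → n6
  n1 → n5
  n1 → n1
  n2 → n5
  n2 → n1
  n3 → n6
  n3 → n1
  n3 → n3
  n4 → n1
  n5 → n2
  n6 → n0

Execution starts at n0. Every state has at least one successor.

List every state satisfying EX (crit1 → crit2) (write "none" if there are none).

States satisfying crit1 → crit2: {n0, n1, n2, n3, n4, n5, n6}.
States satisfying EX (crit1 → crit2): {n0, n1, n2, n3, n4, n5, n6}.

{n0, n1, n2, n3, n4, n5, n6}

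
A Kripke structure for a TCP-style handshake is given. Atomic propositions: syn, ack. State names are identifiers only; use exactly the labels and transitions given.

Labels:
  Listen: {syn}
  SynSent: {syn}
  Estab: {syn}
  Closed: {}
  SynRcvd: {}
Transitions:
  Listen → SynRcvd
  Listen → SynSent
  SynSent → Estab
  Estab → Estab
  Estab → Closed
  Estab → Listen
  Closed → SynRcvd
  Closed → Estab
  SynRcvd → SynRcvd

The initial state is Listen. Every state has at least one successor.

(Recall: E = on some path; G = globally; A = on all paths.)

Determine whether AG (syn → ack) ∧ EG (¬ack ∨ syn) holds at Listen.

States satisfying syn → ack: {Closed, SynRcvd}.
States satisfying AG (syn → ack): {SynRcvd}.
States satisfying ¬ack ∨ syn: {Listen, SynSent, Estab, Closed, SynRcvd}.
States satisfying EG (¬ack ∨ syn): {Listen, SynSent, Estab, Closed, SynRcvd}.
States satisfying AG (syn → ack) ∧ EG (¬ack ∨ syn): {SynRcvd}.
Listen ∉ Sat(AG (syn → ack) ∧ EG (¬ack ∨ syn)).

Violated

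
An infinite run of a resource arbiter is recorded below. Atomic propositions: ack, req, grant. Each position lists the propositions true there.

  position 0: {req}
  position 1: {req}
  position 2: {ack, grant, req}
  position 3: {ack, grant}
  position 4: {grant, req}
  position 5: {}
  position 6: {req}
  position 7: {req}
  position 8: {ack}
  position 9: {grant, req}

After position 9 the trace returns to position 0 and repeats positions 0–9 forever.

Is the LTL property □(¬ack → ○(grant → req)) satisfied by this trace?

¬ack → ○(grant → req) holds at every position 0..9, and those are all positions ever visited, so □(¬ack → ○(grant → req)) holds.
Positions where ¬ack holds: 0, 1, 4, 5, 6, 7, 9.
Check ○(grant → req) at each: 0→ok, 1→ok, 4→ok, 5→ok, 6→ok, 7→ok, 9→ok.

Holds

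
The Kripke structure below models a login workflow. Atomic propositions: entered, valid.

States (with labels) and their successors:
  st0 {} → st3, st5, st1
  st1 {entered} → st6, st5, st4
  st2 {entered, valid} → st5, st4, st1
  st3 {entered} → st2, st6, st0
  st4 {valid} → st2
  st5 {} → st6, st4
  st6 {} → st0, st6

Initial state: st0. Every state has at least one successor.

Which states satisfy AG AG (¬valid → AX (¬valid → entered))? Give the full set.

none

States satisfying AG (¬valid → AX (¬valid → entered)): ∅.
States satisfying AG AG (¬valid → AX (¬valid → entered)): ∅.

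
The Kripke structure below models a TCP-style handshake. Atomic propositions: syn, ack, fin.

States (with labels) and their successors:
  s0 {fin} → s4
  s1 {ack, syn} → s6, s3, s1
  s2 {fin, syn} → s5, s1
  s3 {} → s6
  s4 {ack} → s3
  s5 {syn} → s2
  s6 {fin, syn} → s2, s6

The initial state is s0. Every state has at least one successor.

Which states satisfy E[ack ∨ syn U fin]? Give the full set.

{s0, s1, s2, s5, s6}

States satisfying ack ∨ syn: {s1, s2, s4, s5, s6}.
States satisfying fin: {s0, s2, s6}.
States satisfying E[ack ∨ syn U fin]: {s0, s1, s2, s5, s6}.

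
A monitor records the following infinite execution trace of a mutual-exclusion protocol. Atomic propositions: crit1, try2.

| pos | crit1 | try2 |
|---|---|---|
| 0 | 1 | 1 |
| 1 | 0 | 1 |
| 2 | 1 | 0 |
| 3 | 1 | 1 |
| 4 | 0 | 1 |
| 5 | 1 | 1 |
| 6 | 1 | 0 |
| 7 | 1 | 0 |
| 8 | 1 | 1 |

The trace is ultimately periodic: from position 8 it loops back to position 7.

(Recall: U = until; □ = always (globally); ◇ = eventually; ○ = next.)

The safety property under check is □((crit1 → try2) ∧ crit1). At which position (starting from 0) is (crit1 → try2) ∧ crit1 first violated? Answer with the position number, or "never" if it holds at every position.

1

Check (crit1 → try2) ∧ crit1 at each position in order: 0 ✓.
At position 1 the labels are {try2}, so (crit1 → try2) ∧ crit1 is false there. This is the first violation.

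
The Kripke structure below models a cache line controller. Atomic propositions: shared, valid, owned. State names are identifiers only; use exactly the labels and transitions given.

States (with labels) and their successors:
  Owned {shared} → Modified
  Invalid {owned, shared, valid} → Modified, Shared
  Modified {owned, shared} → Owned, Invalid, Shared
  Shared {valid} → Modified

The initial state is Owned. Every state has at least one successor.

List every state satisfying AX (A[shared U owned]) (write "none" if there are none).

{Owned, Shared}

States satisfying A[shared U owned]: {Owned, Invalid, Modified}.
States satisfying AX (A[shared U owned]): {Owned, Shared}.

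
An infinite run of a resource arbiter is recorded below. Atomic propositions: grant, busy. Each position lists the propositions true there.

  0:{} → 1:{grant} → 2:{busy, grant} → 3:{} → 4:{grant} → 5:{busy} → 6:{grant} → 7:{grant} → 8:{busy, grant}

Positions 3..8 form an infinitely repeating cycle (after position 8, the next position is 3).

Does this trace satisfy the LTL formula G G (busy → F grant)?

G (busy → F grant) holds at every position 0..8, and those are all positions ever visited, so G G (busy → F grant) holds.

Holds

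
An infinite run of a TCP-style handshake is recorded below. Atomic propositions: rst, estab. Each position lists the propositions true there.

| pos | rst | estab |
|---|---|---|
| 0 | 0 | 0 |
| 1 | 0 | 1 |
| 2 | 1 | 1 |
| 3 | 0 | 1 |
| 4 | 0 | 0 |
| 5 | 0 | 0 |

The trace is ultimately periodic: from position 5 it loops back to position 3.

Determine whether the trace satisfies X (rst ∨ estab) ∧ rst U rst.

The position after 0 is 1; rst ∨ estab is true there.
Walking from position 0: at position 0, rst has not yet held and rst fails, so rst U rst is false.
At position 0: X (rst ∨ estab) is true; rst U rst is false; so X (rst ∨ estab) ∧ rst U rst is false.

No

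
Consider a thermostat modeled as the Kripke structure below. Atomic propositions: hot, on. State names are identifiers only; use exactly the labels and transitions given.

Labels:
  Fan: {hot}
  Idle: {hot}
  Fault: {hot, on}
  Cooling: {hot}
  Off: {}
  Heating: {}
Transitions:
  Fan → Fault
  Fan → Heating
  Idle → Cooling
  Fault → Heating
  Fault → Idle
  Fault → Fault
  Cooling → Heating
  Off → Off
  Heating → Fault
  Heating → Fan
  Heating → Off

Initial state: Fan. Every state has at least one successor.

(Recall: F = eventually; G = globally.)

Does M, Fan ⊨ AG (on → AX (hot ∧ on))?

States satisfying on → AX (hot ∧ on): {Fan, Idle, Cooling, Off, Heating}.
States satisfying AG (on → AX (hot ∧ on)): {Off}.
Fault is reachable from Fan and violates on → AX (hot ∧ on), so AG fails at Fan.
Fan ∉ Sat(AG (on → AX (hot ∧ on))).

No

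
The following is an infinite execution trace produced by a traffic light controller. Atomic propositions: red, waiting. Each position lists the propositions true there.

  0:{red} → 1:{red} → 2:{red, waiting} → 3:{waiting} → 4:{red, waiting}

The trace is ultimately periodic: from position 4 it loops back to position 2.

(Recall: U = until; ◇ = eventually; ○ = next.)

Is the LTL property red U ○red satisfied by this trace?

Holds

Walking from position 0: ○red first holds at position 0, and red holds at every earlier position along the way, so red U ○red holds.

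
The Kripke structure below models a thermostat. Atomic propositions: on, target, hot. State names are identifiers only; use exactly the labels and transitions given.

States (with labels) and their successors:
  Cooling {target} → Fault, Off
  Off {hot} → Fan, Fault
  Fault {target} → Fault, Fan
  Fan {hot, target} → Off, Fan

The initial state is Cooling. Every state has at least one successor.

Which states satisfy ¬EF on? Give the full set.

States satisfying on: ∅.
States satisfying EF on: ∅.
States satisfying ¬EF on: {Cooling, Off, Fault, Fan}.

{Cooling, Off, Fault, Fan}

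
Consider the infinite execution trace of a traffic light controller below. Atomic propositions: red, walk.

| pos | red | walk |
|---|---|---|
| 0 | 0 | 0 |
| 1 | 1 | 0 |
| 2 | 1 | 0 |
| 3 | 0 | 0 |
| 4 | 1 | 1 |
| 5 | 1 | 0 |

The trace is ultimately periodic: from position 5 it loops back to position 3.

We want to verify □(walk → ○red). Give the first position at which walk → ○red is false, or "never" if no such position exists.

walk → ○red holds at every position 0..5, and those are all the positions the trace ever visits, so the invariant □(walk → ○red) is never violated.

never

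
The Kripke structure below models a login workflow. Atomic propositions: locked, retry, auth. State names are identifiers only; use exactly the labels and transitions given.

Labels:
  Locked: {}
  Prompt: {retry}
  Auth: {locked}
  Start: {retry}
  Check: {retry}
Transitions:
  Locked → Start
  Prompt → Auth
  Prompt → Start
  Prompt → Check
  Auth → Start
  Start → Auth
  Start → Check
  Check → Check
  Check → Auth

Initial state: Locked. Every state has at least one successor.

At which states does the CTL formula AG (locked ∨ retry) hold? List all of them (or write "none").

States satisfying locked ∨ retry: {Prompt, Auth, Start, Check}.
States satisfying AG (locked ∨ retry): {Prompt, Auth, Start, Check}.

{Prompt, Auth, Start, Check}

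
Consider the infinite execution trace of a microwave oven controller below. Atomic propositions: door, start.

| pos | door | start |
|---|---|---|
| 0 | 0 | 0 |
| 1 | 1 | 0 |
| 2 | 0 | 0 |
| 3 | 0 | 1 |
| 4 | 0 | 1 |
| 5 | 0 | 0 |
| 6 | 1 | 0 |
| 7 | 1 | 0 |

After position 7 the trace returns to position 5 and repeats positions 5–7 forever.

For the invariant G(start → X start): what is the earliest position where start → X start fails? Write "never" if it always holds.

4

Check start → X start at each position in order: 0 ✓, 1 ✓, 2 ✓, 3 ✓.
At position 4 the labels are {start} and the next position 5 has {}, so start → X start is false there. This is the first violation.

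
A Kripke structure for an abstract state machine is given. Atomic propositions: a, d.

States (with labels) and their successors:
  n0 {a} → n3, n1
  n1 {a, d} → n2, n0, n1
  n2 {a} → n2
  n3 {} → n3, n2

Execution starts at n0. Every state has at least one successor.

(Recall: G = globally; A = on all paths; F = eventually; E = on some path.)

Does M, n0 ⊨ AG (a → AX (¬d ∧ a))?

Violated

States satisfying a → AX (¬d ∧ a): {n2, n3}.
States satisfying AG (a → AX (¬d ∧ a)): {n2, n3}.
n0 is reachable from n0 and violates a → AX (¬d ∧ a), so AG fails at n0.
n0 ∉ Sat(AG (a → AX (¬d ∧ a))).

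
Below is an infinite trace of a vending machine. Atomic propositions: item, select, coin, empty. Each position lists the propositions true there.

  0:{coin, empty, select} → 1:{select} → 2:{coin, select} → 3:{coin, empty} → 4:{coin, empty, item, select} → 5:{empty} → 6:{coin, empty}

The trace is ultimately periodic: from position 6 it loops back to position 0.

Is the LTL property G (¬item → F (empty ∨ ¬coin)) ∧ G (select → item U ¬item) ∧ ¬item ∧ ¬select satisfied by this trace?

¬item → F (empty ∨ ¬coin) holds at every position 0..6, and those are all positions ever visited, so G (¬item → F (empty ∨ ¬coin)) holds.
Positions where ¬item holds: 0, 1, 2, 3, 5, 6.
Check F (empty ∨ ¬coin) at each: 0→ok, 1→ok, 2→ok, 3→ok, 5→ok, 6→ok.
At position 0: G (¬item → F (empty ∨ ¬coin)) is true; G (select → item U ¬item) ∧ ¬item ∧ ¬select is false; so G (¬item → F (empty ∨ ¬coin)) ∧ G (select → item U ¬item) ∧ ¬item ∧ ¬select is false.

Violated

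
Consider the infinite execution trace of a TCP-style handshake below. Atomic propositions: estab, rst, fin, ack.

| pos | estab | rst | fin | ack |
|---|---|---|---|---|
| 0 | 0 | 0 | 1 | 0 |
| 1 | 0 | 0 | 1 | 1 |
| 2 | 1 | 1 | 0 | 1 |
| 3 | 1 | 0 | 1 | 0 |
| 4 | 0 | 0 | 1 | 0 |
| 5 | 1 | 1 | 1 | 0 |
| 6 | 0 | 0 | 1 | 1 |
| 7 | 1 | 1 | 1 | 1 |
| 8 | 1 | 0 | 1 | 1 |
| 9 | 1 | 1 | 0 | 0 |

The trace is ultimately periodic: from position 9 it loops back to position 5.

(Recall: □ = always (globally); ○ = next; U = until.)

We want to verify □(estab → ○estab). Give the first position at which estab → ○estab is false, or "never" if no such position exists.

3

Check estab → ○estab at each position in order: 0 ✓, 1 ✓, 2 ✓.
At position 3 the labels are {estab, fin} and the next position 4 has {fin}, so estab → ○estab is false there. This is the first violation.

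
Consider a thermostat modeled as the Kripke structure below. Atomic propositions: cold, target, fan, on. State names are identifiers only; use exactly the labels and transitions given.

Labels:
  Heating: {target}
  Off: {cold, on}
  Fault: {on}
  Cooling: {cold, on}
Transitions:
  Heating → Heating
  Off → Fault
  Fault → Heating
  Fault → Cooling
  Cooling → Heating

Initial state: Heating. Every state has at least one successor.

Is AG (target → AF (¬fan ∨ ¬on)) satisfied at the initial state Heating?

Satisfied

States satisfying target → AF (¬fan ∨ ¬on): {Heating, Off, Fault, Cooling}.
States satisfying AG (target → AF (¬fan ∨ ¬on)): {Heating, Off, Fault, Cooling}.
Every state reachable from Heating satisfies target → AF (¬fan ∨ ¬on).
Heating ∈ Sat(AG (target → AF (¬fan ∨ ¬on))).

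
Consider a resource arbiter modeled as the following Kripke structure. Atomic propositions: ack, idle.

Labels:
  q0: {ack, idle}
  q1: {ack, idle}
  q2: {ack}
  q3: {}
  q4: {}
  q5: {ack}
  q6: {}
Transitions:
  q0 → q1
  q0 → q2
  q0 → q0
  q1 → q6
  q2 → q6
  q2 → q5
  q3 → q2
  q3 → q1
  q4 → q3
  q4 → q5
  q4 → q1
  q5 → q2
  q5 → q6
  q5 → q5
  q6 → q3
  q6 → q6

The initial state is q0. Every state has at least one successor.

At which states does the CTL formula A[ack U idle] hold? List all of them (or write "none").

{q0, q1}

States satisfying ack: {q0, q1, q2, q5}.
States satisfying idle: {q0, q1}.
States satisfying A[ack U idle]: {q0, q1}.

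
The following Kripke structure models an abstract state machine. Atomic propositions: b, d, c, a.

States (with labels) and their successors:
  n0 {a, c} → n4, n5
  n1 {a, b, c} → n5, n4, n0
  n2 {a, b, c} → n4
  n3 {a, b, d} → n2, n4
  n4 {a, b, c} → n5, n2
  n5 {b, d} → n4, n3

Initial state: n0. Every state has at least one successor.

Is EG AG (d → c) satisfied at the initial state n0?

Does not hold

States satisfying AG (d → c): ∅.
States satisfying EG AG (d → c): ∅.
No suitable path/successor from n0 witnesses the formula.
n0 ∉ Sat(EG AG (d → c)).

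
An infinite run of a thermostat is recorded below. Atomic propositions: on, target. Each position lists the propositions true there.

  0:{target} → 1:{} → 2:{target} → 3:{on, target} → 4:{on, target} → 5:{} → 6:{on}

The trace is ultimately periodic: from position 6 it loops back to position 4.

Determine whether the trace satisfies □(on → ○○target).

on → ○○target must hold at every position from 0 onward. It fails at position 3, so □(on → ○○target) is false.
Positions where on holds: 3, 4, 6.
Check ○○target at each: 3→fails, 4→fails, 6→fails.

Does not hold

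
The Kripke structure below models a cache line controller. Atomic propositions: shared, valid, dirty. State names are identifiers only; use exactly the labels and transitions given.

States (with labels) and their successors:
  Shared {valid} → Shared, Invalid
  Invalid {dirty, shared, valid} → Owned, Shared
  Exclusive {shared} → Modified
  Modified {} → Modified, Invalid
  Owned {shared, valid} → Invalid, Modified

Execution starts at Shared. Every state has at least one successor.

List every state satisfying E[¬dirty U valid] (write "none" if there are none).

States satisfying ¬dirty: {Shared, Exclusive, Modified, Owned}.
States satisfying valid: {Shared, Invalid, Owned}.
States satisfying E[¬dirty U valid]: {Shared, Invalid, Exclusive, Modified, Owned}.

{Shared, Invalid, Exclusive, Modified, Owned}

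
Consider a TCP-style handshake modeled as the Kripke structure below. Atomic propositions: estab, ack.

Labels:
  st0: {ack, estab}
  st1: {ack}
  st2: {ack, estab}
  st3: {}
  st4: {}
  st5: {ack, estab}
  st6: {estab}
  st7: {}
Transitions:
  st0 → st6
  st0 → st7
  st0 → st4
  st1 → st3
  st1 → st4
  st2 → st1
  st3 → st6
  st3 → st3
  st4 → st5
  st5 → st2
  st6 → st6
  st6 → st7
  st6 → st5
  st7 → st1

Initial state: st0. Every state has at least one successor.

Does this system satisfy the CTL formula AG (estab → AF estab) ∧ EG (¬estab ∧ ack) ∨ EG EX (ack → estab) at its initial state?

Yes

States satisfying estab → AF estab: {st0, st1, st2, st3, st4, st5, st6, st7}.
States satisfying AG (estab → AF estab): {st0, st1, st2, st3, st4, st5, st6, st7}.
States satisfying ¬estab ∧ ack: {st1}.
States satisfying EG (¬estab ∧ ack): ∅.
States satisfying AG (estab → AF estab) ∧ EG (¬estab ∧ ack): ∅.
States satisfying EX (ack → estab): {st0, st1, st3, st4, st5, st6}.
States satisfying EG EX (ack → estab): {st0, st1, st3, st6}.
States satisfying AG (estab → AF estab) ∧ EG (¬estab ∧ ack) ∨ EG EX (ack → estab): {st0, st1, st3, st6}.
st0 ∈ Sat(AG (estab → AF estab) ∧ EG (¬estab ∧ ack) ∨ EG EX (ack → estab)).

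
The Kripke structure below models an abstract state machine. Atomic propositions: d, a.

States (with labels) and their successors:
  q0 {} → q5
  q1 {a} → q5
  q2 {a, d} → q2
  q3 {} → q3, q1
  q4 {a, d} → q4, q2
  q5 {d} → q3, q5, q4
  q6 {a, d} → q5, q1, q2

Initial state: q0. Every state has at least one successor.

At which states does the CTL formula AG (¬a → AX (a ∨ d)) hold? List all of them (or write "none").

States satisfying ¬a → AX (a ∨ d): {q0, q1, q2, q4, q6}.
States satisfying AG (¬a → AX (a ∨ d)): {q2, q4}.

{q2, q4}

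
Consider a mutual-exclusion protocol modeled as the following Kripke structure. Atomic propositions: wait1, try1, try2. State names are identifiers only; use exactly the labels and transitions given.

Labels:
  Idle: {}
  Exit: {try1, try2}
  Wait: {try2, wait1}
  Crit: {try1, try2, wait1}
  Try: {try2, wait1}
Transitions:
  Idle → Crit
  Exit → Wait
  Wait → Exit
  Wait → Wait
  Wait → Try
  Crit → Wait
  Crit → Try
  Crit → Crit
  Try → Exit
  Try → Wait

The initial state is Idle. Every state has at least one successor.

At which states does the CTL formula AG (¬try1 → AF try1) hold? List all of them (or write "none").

States satisfying ¬try1 → AF try1: {Idle, Exit, Crit}.
States satisfying AG (¬try1 → AF try1): ∅.

none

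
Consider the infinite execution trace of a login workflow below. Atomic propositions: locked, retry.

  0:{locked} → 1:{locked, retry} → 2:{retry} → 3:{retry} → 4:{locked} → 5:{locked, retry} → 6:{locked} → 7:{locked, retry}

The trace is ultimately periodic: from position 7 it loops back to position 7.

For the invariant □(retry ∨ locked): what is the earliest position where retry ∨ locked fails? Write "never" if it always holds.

never

retry ∨ locked holds at every position 0..7, and those are all the positions the trace ever visits, so the invariant □(retry ∨ locked) is never violated.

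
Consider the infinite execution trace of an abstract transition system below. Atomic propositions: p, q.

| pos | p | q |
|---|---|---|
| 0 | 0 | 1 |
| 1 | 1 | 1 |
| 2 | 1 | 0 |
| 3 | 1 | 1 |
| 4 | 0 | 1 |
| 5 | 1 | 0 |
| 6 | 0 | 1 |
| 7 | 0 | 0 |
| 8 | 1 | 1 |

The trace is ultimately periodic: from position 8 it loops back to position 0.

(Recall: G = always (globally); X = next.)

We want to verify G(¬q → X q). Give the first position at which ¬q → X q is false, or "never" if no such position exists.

¬q → X q holds at every position 0..8, and those are all the positions the trace ever visits, so the invariant G(¬q → X q) is never violated.

never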